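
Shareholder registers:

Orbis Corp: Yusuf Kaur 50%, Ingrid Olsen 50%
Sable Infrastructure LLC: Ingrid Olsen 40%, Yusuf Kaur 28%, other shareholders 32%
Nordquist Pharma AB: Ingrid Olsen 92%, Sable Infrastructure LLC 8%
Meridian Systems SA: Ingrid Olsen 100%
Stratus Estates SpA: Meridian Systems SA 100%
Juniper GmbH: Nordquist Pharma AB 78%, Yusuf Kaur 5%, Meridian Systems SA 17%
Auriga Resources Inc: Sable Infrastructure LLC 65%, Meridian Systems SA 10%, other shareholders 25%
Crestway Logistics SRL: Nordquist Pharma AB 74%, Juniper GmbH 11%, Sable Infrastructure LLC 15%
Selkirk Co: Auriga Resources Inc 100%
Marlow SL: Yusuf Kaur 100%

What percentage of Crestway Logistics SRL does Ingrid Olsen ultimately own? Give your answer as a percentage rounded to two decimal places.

86.49%

Ingrid reaches Crestway along 6 paths.
Via Nordquist: 92% × 74% = 68.08%.
Via Sable → Nordquist: 40% × 8% × 74% = 2.368%.
Via Nordquist → Juniper: 92% × 78% × 11% = 7.8936%.
Via Sable → Nordquist → Juniper: 40% × 8% × 78% × 11% = 0.27456%.
Via Meridian → Juniper: 100% × 17% × 11% = 1.87%.
Via Sable: 40% × 15% = 6%.
Total: 68.08% + 2.368% + 7.8936% + 0.27456% + 1.87% + 6% = 86.48616%.
Rounded: 86.49%.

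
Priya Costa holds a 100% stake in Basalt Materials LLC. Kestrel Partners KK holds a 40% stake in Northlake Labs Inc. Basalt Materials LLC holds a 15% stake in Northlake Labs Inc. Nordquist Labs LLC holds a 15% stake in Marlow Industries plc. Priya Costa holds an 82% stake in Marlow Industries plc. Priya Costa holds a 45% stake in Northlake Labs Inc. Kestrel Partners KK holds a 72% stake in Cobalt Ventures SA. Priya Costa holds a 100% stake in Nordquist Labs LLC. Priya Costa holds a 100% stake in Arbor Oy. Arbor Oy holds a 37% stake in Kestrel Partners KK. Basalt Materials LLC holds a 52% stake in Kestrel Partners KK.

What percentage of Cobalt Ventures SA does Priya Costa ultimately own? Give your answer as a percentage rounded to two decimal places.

64.08%

Priya reaches Cobalt along 2 paths.
Via Basalt → Kestrel: 100% × 52% × 72% = 37.44%.
Via Arbor → Kestrel: 100% × 37% × 72% = 26.64%.
Total: 37.44% + 26.64% = 64.08%.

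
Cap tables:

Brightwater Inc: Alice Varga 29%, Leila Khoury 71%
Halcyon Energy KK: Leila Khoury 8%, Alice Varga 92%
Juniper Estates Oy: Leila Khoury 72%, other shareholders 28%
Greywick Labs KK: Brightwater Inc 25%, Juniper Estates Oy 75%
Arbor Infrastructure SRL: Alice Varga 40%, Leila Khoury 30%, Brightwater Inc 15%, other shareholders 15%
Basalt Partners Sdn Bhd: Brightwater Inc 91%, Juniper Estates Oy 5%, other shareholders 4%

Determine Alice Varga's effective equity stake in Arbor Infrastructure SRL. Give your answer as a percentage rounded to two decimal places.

44.35%

Alice reaches Arbor along 2 paths.
Direct stake: 40% = 40%.
Via Brightwater: 29% × 15% = 4.35%.
Total: 40% + 4.35% = 44.35%.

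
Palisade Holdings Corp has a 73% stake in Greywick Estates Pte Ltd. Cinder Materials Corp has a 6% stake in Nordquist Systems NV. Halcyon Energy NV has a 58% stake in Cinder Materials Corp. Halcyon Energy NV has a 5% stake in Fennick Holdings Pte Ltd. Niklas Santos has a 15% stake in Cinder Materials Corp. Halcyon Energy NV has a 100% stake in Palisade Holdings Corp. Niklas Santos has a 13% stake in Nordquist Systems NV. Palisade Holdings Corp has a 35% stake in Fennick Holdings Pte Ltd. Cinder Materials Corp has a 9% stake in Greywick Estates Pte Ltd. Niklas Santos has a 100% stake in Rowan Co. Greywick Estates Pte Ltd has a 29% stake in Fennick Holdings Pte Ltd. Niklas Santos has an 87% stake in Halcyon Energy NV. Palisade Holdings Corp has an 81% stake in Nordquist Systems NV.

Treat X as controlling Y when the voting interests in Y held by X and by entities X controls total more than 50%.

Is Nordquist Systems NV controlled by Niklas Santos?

Niklas holds 87% of Halcyon, so Niklas controls Halcyon.
Halcyon and Niklas together hold 58% + 15% = 73% of Cinder, so Niklas controls Cinder.
Halcyon holds 100% of Palisade, so Niklas controls Palisade.
Palisade and Cinder and Niklas together hold 81% + 6% + 13% = 100% of Nordquist, so Niklas controls Nordquist.

Yes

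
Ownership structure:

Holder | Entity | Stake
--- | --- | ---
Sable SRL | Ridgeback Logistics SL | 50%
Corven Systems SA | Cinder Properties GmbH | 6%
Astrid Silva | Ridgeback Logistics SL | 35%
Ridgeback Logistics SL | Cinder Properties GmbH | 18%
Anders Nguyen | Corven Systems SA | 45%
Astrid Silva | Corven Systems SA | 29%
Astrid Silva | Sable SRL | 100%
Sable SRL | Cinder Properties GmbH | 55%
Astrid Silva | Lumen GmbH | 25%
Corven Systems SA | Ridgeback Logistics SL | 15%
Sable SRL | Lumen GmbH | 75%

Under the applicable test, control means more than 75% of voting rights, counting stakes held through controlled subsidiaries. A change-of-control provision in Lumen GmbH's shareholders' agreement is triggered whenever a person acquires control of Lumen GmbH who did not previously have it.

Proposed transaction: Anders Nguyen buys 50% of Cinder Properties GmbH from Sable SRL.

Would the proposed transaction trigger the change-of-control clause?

No

The purchase adds only to Anders's holdings (Sable's stake shrinks), so Anders is the only person who could newly come to control Lumen.
Anders's largest direct stake is 45% in Corven, which does not meet the threshold, so Anders controls no company.
Neither Anders nor any entity Anders controls holds any voting interest in Lumen.
So before the transaction, Anders does not control Lumen.
After the purchase, Anders holds 50% of Cinder directly, and Sable's stake falls to 5%.
Anders's side now holds 50% of Cinder, not > 75%, so Anders still does not control Cinder.
After the transaction, neither Anders nor any entity Anders controls holds a voting interest in Lumen, so Anders still does not control it.
No new person acquires control, so the clause is not triggered.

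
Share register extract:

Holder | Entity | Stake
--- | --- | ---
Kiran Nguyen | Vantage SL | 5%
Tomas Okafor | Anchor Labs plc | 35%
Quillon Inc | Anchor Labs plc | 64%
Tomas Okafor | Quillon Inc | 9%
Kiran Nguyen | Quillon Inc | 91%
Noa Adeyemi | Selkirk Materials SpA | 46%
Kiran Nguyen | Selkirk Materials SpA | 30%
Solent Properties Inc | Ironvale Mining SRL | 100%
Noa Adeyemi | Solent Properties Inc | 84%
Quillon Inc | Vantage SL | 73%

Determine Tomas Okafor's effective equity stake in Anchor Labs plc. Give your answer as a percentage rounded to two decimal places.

Tomas reaches Anchor along 2 paths.
Direct stake: 35% = 35%.
Via Quillon: 9% × 64% = 5.76%.
Total: 35% + 5.76% = 40.76%.

40.76%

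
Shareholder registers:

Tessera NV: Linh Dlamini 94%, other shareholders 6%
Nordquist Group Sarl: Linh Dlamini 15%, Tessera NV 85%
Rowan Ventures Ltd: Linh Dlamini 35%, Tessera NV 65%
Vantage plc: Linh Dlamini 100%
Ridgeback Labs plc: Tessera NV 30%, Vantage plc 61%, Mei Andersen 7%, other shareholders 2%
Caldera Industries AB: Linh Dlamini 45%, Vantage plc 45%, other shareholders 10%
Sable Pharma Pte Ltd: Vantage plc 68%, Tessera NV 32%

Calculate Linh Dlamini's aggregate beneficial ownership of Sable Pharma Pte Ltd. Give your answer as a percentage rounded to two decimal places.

Linh reaches Sable along 2 paths.
Via Vantage: 100% × 68% = 68%.
Via Tessera: 94% × 32% = 30.08%.
Total: 68% + 30.08% = 98.08%.

98.08%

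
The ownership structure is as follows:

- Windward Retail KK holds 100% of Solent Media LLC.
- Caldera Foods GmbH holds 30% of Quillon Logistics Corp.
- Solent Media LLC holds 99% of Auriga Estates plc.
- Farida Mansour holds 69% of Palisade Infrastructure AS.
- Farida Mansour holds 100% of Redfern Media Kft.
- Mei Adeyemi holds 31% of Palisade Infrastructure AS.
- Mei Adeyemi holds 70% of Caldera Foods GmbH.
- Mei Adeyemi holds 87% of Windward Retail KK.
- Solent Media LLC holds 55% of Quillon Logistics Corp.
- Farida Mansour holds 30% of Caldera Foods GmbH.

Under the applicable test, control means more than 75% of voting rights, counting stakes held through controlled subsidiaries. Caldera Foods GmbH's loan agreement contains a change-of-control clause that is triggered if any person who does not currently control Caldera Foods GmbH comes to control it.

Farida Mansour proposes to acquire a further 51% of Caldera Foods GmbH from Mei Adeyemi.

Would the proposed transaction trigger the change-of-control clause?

Yes

The purchase adds only to Farida's holdings (Mei's stake shrinks), so Farida is the only person who could newly come to control Caldera.
Farida holds 100% of Redfern, so Farida controls Redfern.
In Caldera, Farida's side holds only 30%, not > 75%.
So before the transaction, Farida does not control Caldera.
After the purchase, Farida's direct stake in Caldera rises to 30% + 51% = 81%, and Mei's stake falls to 19%.
Farida holds 81% of Caldera, so Farida controls Caldera.
Farida did not control Caldera before and does after, so the clause is triggered.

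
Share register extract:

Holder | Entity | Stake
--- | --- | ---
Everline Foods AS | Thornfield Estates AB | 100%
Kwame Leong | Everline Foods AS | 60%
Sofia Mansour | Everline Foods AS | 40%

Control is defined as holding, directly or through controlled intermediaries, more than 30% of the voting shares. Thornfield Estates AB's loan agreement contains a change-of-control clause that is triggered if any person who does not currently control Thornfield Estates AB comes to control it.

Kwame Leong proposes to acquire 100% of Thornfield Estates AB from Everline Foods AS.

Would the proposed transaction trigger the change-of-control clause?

The purchase adds only to Kwame's holdings (Everline's stake shrinks), so Kwame is the only person who could newly come to control Thornfield.
Kwame holds 60% of Everline, so Kwame controls Everline.
Everline holds 100% of Thornfield, so Kwame controls Thornfield.
So Kwame already controls Thornfield before the transaction.
After the purchase, Kwame holds 100% of Thornfield directly, and Everline's stake falls to 0%.
Kwame controlled Thornfield already, so this is not a new person acquiring control; every other person's position is unchanged or reduced.
No new person acquires control, so the clause is not triggered.

No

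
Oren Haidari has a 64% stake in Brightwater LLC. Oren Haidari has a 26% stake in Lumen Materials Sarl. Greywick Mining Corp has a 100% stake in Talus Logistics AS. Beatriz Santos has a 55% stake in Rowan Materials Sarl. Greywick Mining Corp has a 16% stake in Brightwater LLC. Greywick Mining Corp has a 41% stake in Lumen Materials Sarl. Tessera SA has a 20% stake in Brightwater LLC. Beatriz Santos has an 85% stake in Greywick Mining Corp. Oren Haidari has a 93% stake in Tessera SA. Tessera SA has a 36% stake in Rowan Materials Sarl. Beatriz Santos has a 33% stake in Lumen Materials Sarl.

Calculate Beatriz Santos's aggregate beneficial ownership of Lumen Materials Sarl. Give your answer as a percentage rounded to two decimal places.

Beatriz reaches Lumen along 2 paths.
Direct stake: 33% = 33%.
Via Greywick: 85% × 41% = 34.85%.
Total: 33% + 34.85% = 67.85%.

67.85%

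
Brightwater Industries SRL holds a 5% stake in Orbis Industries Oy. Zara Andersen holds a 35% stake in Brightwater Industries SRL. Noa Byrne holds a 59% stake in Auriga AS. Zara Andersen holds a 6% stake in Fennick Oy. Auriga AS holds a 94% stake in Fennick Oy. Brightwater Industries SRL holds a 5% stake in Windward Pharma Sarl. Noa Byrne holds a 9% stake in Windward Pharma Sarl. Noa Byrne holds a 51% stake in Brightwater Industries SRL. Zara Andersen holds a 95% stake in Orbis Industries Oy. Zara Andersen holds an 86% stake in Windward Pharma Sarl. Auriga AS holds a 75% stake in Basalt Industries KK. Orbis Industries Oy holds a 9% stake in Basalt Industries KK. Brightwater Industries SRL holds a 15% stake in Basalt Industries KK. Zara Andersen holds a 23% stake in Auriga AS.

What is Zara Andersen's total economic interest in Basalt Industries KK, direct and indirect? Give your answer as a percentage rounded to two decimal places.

31.21%

Zara reaches Basalt along 4 paths.
Via Brightwater: 35% × 15% = 5.25%.
Via Auriga: 23% × 75% = 17.25%.
Via Orbis: 95% × 9% = 8.55%.
Via Brightwater → Orbis: 35% × 5% × 9% = 0.1575%.
Total: 5.25% + 17.25% + 8.55% + 0.1575% = 31.2075%.
Rounded: 31.21%.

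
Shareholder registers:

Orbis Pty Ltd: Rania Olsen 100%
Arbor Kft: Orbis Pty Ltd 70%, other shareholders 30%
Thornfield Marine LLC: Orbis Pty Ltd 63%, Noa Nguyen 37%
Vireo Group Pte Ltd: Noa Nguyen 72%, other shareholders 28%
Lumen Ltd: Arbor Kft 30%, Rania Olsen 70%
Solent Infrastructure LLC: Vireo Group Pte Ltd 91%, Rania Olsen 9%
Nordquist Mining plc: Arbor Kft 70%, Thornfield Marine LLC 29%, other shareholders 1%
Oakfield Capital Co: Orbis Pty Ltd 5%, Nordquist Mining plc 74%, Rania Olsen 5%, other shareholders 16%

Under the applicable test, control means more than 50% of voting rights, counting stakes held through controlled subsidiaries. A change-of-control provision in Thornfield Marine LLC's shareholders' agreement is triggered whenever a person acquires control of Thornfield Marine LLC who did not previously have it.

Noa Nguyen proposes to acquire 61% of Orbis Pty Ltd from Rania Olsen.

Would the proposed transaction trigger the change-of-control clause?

Yes

The purchase adds only to Noa's holdings (Rania's stake shrinks), so Noa is the only person who could newly come to control Thornfield.
Noa holds 72% of Vireo, so Noa controls Vireo.
Vireo holds 91% of Solent, so Noa controls Solent.
In Thornfield, Noa's side holds only 37%, not > 50%.
So before the transaction, Noa does not control Thornfield.
After the purchase, Noa holds 61% of Orbis directly, and Rania's stake falls to 39%.
Noa holds 61% of Orbis, so Noa controls Orbis.
Orbis and Noa together hold 63% + 37% = 100% of Thornfield, so Noa controls Thornfield.
Noa did not control Thornfield before and does after, so the clause is triggered.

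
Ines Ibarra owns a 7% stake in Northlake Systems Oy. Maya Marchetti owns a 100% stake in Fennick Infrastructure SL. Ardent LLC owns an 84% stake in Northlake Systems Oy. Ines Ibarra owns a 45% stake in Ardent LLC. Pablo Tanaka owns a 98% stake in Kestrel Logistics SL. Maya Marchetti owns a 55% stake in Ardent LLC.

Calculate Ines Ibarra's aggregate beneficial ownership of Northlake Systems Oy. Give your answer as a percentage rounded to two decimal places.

44.80%

Ines reaches Northlake along 2 paths.
Via Ardent: 45% × 84% = 37.8%.
Direct stake: 7% = 7%.
Total: 37.8% + 7% = 44.8%.
Rounded: 44.80%.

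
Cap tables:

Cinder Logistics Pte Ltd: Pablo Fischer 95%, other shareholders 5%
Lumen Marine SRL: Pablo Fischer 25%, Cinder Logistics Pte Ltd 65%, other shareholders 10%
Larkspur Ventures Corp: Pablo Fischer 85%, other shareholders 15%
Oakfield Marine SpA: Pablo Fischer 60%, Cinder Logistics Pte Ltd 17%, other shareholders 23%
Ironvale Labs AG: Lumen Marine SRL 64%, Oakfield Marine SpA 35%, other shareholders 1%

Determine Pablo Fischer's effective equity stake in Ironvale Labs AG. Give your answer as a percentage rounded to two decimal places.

82.17%

Pablo reaches Ironvale along 4 paths.
Via Lumen: 25% × 64% = 16%.
Via Cinder → Lumen: 95% × 65% × 64% = 39.52%.
Via Oakfield: 60% × 35% = 21%.
Via Cinder → Oakfield: 95% × 17% × 35% = 5.6525%.
Total: 16% + 39.52% + 21% + 5.6525% = 82.1725%.
Rounded: 82.17%.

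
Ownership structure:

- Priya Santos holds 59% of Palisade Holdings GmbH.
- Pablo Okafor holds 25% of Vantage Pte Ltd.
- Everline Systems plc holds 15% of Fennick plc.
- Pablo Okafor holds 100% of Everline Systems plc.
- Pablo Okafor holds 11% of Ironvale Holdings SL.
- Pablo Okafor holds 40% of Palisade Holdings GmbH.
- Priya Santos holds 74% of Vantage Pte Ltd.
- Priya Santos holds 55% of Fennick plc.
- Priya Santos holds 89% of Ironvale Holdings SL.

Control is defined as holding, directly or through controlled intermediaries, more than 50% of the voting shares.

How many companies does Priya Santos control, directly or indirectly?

Priya holds 89% of Ironvale, so Priya controls Ironvale.
Priya holds 59% of Palisade, so Priya controls Palisade.
Priya holds 74% of Vantage, so Priya controls Vantage.
Priya holds 55% of Fennick, so Priya controls Fennick.
No other company's threshold is met.
Priya controls 4 companies.

4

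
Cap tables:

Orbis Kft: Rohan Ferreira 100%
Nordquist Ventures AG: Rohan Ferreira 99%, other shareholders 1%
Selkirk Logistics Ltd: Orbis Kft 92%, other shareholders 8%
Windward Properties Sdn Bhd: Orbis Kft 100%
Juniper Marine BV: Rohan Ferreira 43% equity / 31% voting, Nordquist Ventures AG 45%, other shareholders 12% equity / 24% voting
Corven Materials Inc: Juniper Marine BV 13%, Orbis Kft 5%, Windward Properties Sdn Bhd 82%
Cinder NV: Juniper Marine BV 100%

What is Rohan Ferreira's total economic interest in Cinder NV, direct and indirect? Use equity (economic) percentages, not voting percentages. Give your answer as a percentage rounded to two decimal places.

87.55%

Rohan reaches Cinder along 2 paths.
Via Juniper: 43% × 100% = 43%.
Via Nordquist → Juniper: 99% × 45% × 100% = 44.55%.
Total: 43% + 44.55% = 87.55%.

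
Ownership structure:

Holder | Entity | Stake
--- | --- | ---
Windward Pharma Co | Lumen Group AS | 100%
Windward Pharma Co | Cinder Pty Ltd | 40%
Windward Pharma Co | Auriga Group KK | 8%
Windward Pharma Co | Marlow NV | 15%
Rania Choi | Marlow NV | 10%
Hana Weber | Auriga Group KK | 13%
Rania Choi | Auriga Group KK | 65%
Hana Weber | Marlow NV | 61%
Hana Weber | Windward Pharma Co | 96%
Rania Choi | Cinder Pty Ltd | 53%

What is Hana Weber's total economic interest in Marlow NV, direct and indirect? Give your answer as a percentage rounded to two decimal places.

Hana reaches Marlow along 2 paths.
Direct stake: 61% = 61%.
Via Windward: 96% × 15% = 14.4%.
Total: 61% + 14.4% = 75.4%.
Rounded: 75.40%.

75.40%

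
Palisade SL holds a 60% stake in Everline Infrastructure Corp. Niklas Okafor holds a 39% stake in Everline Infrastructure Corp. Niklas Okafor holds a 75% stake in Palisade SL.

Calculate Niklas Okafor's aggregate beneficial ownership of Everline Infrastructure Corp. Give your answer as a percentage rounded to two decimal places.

84.00%

Niklas reaches Everline along 2 paths.
Via Palisade: 75% × 60% = 45%.
Direct stake: 39% = 39%.
Total: 45% + 39% = 84%.
Rounded: 84.00%.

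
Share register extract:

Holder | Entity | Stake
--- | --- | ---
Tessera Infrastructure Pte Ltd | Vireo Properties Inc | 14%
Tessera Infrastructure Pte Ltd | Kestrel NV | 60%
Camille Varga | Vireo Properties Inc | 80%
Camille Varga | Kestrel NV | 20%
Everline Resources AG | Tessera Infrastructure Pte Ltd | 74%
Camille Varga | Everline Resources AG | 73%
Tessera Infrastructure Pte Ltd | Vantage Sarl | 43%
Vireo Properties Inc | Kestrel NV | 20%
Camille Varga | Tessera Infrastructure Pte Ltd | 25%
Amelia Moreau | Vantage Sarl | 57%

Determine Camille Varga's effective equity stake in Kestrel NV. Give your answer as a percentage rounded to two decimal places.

Camille reaches Kestrel along 6 paths.
Via Vireo: 80% × 20% = 16%.
Via Everline → Tessera → Vireo: 73% × 74% × 14% × 20% = 1.51256%.
Via Tessera → Vireo: 25% × 14% × 20% = 0.7%.
Via Everline → Tessera: 73% × 74% × 60% = 32.412%.
Via Tessera: 25% × 60% = 15%.
Direct stake: 20% = 20%.
Total: 16% + 1.51256% + 0.7% + 32.412% + 15% + 20% = 85.62456%.
Rounded: 85.62%.

85.62%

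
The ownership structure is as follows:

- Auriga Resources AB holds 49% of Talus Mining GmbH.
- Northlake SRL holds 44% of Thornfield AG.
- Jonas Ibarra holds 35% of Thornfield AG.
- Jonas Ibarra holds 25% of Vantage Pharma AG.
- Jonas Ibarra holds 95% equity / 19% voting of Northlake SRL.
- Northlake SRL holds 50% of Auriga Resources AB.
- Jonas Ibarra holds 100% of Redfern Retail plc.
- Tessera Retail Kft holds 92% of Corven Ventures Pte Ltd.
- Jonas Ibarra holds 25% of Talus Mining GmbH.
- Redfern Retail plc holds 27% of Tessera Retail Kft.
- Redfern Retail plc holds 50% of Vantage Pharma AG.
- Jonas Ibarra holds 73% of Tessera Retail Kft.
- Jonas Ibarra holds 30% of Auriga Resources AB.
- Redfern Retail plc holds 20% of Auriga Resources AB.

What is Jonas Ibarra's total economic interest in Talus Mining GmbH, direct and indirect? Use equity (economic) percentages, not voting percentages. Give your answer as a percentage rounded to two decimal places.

Jonas reaches Talus along 4 paths.
Via Auriga: 30% × 49% = 14.7%.
Via Northlake → Auriga: 95% × 50% × 49% = 23.275%.
Via Redfern → Auriga: 100% × 20% × 49% = 9.8%.
Direct stake: 25% = 25%.
Total: 14.7% + 23.275% + 9.8% + 25% = 72.775%.
Rounded: 72.78%.

72.78%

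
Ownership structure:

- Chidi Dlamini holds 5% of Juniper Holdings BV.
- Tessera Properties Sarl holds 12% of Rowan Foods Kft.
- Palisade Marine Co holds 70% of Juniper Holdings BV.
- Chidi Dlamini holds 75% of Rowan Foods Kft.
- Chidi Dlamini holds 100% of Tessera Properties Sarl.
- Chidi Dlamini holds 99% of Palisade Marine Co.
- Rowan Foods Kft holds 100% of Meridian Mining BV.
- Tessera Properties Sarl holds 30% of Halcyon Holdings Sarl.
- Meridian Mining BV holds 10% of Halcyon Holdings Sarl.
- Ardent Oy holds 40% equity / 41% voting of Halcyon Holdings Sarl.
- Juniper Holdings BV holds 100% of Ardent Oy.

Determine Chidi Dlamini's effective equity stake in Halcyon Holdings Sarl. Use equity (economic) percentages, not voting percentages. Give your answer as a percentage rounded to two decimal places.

Chidi reaches Halcyon along 5 paths.
Via Tessera: 100% × 30% = 30%.
Via Tessera → Rowan → Meridian: 100% × 12% × 100% × 10% = 1.2%.
Via Rowan → Meridian: 75% × 100% × 10% = 7.5%.
Via Juniper → Ardent: 5% × 100% × 40% = 2%.
Via Palisade → Juniper → Ardent: 99% × 70% × 100% × 40% = 27.72%.
Total: 30% + 1.2% + 7.5% + 2% + 27.72% = 68.42%.

68.42%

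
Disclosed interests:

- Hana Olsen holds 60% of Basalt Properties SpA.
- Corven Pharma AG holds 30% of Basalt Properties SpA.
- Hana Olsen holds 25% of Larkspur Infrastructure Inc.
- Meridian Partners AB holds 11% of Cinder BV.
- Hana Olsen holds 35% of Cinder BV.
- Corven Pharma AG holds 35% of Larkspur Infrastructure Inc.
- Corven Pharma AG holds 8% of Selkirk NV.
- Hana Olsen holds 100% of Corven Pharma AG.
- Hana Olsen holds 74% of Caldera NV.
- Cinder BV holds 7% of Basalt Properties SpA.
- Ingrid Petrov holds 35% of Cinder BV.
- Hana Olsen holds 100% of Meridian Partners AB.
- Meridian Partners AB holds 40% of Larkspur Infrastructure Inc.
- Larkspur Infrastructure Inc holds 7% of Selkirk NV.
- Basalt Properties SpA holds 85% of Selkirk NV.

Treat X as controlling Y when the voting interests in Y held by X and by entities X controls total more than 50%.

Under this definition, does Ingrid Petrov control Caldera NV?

No

Ingrid's largest direct stake is 35% in Cinder, which does not meet the threshold, so Ingrid controls no company.
Neither Ingrid nor any entity Ingrid controls holds any voting interest in Caldera.
So Ingrid does not control Caldera.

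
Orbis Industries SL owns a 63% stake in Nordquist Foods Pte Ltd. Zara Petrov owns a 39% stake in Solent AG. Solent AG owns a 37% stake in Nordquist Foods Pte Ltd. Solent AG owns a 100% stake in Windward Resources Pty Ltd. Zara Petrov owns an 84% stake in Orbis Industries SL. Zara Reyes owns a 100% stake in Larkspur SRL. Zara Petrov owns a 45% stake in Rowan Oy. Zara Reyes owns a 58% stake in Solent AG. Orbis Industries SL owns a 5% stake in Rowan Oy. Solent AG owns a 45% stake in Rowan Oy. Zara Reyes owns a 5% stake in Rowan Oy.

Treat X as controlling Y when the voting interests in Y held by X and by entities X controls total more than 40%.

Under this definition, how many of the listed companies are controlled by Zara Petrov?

Zara Petrov holds 84% of Orbis, so Zara Petrov controls Orbis.
Orbis holds 63% of Nordquist, so Zara Petrov controls Nordquist.
Zara Petrov and Orbis together hold 45% + 5% = 50% of Rowan, so Zara Petrov controls Rowan.
No other company's threshold is met.
Zara Petrov controls 3 companies.

3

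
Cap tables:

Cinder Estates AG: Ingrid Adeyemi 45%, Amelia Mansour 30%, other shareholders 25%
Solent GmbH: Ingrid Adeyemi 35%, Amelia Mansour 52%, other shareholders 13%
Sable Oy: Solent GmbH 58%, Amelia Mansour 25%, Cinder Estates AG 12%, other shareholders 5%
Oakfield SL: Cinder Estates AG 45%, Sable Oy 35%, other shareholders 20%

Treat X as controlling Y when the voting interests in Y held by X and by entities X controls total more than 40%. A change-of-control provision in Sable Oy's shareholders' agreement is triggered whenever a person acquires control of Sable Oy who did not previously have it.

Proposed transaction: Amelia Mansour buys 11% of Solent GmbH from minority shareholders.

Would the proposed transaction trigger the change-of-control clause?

The purchase changes only Amelia's holdings, so Amelia is the only person who could newly come to control Sable.
Amelia holds 52% of Solent, so Amelia controls Solent.
Solent and Amelia together hold 58% + 25% = 83% of Sable, so Amelia controls Sable.
So Amelia already controls Sable before the transaction.
After the purchase, Amelia's direct stake in Solent rises to 52% + 11% = 63%.
Amelia controlled Sable already, so this is not a new person acquiring control; every other person's position is unchanged or reduced.
No new person acquires control, so the clause is not triggered.

No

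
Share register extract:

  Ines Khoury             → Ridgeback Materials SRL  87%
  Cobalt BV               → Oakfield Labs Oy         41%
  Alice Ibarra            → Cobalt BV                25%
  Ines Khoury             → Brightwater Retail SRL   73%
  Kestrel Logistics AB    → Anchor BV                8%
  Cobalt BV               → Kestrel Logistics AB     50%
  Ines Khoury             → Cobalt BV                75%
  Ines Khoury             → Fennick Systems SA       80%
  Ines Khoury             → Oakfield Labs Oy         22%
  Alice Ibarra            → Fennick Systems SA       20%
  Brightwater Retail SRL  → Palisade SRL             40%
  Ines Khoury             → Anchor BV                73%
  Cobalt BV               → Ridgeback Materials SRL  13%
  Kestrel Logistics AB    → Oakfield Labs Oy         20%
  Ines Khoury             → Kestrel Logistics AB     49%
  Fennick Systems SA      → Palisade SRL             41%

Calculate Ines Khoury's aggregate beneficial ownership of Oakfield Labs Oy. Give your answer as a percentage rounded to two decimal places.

Ines reaches Oakfield along 4 paths.
Via Cobalt: 75% × 41% = 30.75%.
Via Kestrel: 49% × 20% = 9.8%.
Via Cobalt → Kestrel: 75% × 50% × 20% = 7.5%.
Direct stake: 22% = 22%.
Total: 30.75% + 9.8% + 7.5% + 22% = 70.05%.

70.05%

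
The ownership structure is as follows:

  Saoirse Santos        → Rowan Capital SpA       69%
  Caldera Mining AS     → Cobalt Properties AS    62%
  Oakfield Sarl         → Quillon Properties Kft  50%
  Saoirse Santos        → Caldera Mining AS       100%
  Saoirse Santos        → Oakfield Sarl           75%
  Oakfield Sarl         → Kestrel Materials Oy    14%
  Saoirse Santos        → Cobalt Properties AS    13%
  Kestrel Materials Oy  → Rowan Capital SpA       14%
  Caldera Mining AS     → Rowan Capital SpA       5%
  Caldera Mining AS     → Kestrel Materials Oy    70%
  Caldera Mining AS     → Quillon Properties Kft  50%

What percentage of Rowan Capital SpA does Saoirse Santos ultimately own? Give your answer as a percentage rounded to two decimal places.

85.27%

Saoirse reaches Rowan along 4 paths.
Via Oakfield → Kestrel: 75% × 14% × 14% = 1.47%.
Via Caldera → Kestrel: 100% × 70% × 14% = 9.8%.
Via Caldera: 100% × 5% = 5%.
Direct stake: 69% = 69%.
Total: 1.47% + 9.8% + 5% + 69% = 85.27%.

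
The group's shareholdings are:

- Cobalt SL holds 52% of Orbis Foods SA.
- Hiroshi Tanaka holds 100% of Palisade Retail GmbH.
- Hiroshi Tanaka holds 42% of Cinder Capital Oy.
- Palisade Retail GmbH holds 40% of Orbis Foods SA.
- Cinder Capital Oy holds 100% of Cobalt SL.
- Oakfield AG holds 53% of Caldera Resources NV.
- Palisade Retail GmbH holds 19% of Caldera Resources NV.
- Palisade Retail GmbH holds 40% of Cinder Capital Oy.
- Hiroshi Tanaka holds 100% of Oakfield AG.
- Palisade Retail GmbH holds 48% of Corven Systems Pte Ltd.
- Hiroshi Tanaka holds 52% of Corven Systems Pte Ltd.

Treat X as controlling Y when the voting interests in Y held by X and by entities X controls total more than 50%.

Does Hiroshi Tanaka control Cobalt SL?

Yes

Hiroshi holds 100% of Palisade, so Hiroshi controls Palisade.
Hiroshi and Palisade together hold 42% + 40% = 82% of Cinder, so Hiroshi controls Cinder.
Cinder holds 100% of Cobalt, so Hiroshi controls Cobalt.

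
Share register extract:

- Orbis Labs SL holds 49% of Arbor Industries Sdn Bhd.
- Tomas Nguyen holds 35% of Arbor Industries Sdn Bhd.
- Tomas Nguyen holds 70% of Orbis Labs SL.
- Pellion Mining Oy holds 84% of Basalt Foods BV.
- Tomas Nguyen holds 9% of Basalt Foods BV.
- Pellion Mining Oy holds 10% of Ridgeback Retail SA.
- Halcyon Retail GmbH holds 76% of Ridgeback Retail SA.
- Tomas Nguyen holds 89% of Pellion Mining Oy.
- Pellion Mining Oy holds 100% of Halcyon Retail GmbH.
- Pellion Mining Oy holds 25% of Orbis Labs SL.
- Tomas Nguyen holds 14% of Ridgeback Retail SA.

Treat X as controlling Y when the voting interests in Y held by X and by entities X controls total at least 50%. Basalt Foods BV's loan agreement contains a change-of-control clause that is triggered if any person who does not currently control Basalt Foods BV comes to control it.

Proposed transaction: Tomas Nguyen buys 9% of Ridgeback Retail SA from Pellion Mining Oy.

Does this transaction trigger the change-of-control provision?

The purchase adds only to Tomas's holdings (Pellion's stake shrinks), so Tomas is the only person who could newly come to control Basalt.
Tomas holds 89% of Pellion, so Tomas controls Pellion.
Pellion and Tomas together hold 84% + 9% = 93% of Basalt, so Tomas controls Basalt.
So Tomas already controls Basalt before the transaction.
After the purchase, Tomas's direct stake in Ridgeback rises to 14% + 9% = 23%, and Pellion's stake falls to 1%.
Tomas controlled Basalt already, so this is not a new person acquiring control; every other person's position is unchanged or reduced.
No new person acquires control, so the clause is not triggered.

No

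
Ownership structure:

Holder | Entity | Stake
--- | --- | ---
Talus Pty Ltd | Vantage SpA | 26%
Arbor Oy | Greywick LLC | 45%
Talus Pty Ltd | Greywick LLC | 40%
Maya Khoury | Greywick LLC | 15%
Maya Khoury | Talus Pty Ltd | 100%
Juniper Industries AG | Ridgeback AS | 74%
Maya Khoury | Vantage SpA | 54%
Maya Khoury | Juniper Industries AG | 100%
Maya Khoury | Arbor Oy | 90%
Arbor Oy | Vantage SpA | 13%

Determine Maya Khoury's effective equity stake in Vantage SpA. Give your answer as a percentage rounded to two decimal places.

Maya reaches Vantage along 3 paths.
Via Talus: 100% × 26% = 26%.
Direct stake: 54% = 54%.
Via Arbor: 90% × 13% = 11.7%.
Total: 26% + 54% + 11.7% = 91.7%.
Rounded: 91.70%.

91.70%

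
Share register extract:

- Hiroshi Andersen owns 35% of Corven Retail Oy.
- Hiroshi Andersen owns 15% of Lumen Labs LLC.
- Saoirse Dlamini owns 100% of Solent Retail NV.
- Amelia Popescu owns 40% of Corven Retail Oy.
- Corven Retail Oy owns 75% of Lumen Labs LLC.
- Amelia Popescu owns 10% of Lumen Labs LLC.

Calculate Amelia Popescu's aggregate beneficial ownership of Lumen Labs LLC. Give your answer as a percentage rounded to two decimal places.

Amelia reaches Lumen along 2 paths.
Via Corven: 40% × 75% = 30%.
Direct stake: 10% = 10%.
Total: 30% + 10% = 40%.
Rounded: 40.00%.

40.00%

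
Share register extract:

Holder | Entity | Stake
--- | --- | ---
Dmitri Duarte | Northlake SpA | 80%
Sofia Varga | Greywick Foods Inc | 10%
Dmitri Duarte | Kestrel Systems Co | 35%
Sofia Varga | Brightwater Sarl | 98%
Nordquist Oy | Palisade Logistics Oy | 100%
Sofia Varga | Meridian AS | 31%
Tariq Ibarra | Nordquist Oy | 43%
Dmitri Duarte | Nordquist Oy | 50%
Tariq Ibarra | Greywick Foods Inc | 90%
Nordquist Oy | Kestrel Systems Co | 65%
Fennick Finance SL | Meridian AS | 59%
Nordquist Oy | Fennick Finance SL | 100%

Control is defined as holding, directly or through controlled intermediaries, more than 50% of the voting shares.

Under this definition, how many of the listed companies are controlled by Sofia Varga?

1

Sofia holds 98% of Brightwater, so Sofia controls Brightwater.
No other company's threshold is met.
Sofia controls 1 company.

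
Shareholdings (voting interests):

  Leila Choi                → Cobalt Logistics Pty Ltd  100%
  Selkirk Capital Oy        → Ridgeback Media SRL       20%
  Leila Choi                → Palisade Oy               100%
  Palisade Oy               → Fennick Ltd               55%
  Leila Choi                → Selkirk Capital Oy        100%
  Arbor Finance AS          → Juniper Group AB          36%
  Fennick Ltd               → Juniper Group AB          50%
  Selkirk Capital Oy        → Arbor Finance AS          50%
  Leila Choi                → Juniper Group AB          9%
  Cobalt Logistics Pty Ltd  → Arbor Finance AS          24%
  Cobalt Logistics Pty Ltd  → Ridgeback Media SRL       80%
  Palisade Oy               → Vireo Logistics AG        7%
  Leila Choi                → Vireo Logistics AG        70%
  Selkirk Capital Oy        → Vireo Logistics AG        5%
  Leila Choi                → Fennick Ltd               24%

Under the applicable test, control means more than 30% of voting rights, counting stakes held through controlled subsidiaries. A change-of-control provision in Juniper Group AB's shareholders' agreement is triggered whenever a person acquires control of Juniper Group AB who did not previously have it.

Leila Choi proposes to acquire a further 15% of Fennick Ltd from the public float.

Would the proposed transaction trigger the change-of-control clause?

No

The purchase changes only Leila's holdings, so Leila is the only person who could newly come to control Juniper.
Leila holds 100% of Palisade, so Leila controls Palisade.
Palisade and Leila together hold 55% + 24% = 79% of Fennick, so Leila controls Fennick.
Leila holds 100% of Cobalt, so Leila controls Cobalt.
Leila holds 100% of Selkirk, so Leila controls Selkirk.
Cobalt and Selkirk together hold 24% + 50% = 74% of Arbor, so Leila controls Arbor.
Fennick and Leila and Arbor together hold 50% + 9% + 36% = 95% of Juniper, so Leila controls Juniper.
So Leila already controls Juniper before the transaction.
After the purchase, Leila's direct stake in Fennick rises to 24% + 15% = 39%.
Leila controlled Juniper already, so this is not a new person acquiring control; every other person's position is unchanged or reduced.
No new person acquires control, so the clause is not triggered.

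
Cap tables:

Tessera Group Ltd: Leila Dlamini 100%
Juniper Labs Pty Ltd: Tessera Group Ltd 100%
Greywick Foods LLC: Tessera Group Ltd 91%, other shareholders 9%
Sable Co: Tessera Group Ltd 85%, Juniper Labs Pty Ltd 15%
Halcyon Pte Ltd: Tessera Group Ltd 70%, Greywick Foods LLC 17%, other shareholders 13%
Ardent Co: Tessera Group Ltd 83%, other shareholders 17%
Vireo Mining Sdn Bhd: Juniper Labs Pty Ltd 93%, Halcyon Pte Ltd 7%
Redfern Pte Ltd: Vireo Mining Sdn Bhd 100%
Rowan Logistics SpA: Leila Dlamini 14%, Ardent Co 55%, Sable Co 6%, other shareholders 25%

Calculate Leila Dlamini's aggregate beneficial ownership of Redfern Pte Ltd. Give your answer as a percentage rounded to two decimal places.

98.98%

Leila reaches Redfern along 3 paths.
Via Tessera → Juniper → Vireo: 100% × 100% × 93% × 100% = 93%.
Via Tessera → Halcyon → Vireo: 100% × 70% × 7% × 100% = 4.9%.
Via Tessera → Greywick → Halcyon → Vireo: 100% × 91% × 17% × 7% × 100% = 1.0829%.
Total: 93% + 4.9% + 1.0829% = 98.9829%.
Rounded: 98.98%.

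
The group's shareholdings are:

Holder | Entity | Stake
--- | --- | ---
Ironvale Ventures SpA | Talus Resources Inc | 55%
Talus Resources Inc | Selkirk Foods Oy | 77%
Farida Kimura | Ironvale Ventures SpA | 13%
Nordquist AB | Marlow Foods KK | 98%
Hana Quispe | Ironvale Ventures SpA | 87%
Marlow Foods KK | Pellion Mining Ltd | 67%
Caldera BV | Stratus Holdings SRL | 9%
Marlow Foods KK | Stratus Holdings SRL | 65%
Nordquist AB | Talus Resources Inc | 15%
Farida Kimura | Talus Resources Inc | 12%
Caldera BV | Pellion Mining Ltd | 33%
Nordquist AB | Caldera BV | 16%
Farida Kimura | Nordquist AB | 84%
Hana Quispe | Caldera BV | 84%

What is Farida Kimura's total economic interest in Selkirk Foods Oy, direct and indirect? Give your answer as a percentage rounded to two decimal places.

Farida reaches Selkirk along 3 paths.
Via Talus: 12% × 77% = 9.24%.
Via Ironvale → Talus: 13% × 55% × 77% = 5.5055%.
Via Nordquist → Talus: 84% × 15% × 77% = 9.702%.
Total: 9.24% + 5.5055% + 9.702% = 24.4475%.
Rounded: 24.45%.

24.45%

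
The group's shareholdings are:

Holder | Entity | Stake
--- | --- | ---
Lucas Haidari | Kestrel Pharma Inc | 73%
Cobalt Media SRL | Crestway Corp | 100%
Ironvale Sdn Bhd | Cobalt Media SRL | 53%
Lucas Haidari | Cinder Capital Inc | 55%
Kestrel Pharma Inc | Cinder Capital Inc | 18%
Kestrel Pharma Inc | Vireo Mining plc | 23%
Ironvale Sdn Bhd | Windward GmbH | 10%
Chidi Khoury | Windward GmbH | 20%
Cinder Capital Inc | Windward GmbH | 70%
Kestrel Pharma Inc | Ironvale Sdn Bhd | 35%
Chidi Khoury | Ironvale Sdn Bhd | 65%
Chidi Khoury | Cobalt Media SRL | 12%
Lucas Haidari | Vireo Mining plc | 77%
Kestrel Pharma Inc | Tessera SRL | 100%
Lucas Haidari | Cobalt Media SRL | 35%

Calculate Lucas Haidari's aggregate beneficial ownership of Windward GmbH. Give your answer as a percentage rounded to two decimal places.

50.25%

Lucas reaches Windward along 3 paths.
Via Kestrel → Cinder: 73% × 18% × 70% = 9.198%.
Via Cinder: 55% × 70% = 38.5%.
Via Kestrel → Ironvale: 73% × 35% × 10% = 2.555%.
Total: 9.198% + 38.5% + 2.555% = 50.253%.
Rounded: 50.25%.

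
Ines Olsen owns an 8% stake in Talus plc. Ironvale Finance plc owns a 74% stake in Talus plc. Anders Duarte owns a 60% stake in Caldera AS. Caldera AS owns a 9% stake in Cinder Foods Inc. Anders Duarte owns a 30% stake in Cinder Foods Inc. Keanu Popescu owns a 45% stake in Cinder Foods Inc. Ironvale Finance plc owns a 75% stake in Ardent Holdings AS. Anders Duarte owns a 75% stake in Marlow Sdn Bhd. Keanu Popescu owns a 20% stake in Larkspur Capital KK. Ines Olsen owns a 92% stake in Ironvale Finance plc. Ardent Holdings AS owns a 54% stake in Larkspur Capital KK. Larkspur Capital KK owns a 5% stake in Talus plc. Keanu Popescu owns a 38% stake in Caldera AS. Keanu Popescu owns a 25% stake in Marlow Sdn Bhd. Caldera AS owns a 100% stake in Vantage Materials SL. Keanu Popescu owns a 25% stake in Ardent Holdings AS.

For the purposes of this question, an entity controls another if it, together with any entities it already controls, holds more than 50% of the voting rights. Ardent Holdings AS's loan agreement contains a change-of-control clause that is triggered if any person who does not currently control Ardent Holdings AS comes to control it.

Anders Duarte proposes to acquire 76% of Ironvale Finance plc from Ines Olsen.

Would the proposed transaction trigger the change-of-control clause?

The purchase adds only to Anders's holdings (Ines's stake shrinks), so Anders is the only person who could newly come to control Ardent.
Anders holds 60% of Caldera, so Anders controls Caldera.
Caldera holds 100% of Vantage, so Anders controls Vantage.
Anders holds 75% of Marlow, so Anders controls Marlow.
Neither Anders nor any entity Anders controls holds any voting interest in Ardent.
So before the transaction, Anders does not control Ardent.
After the purchase, Anders holds 76% of Ironvale directly, and Ines's stake falls to 16%.
Anders holds 76% of Ironvale, so Anders controls Ironvale.
Ironvale holds 75% of Ardent, so Anders controls Ardent.
Anders did not control Ardent before and does after, so the clause is triggered.

Yes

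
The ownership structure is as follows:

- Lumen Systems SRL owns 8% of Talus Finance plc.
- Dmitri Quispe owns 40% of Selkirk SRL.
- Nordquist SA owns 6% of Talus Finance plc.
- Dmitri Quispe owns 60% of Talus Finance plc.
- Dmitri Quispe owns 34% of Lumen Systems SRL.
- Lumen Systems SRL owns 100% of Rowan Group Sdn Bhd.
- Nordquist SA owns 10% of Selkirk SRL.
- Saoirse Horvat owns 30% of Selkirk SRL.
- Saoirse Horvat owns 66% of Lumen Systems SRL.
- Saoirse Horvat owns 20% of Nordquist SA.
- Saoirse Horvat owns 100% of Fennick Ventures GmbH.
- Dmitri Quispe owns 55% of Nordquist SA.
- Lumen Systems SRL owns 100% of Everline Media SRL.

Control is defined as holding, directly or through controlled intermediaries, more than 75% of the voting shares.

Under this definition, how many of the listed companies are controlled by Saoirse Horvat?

1

Saoirse holds 100% of Fennick, so Saoirse controls Fennick.
No other company's threshold is met.
Saoirse controls 1 company.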